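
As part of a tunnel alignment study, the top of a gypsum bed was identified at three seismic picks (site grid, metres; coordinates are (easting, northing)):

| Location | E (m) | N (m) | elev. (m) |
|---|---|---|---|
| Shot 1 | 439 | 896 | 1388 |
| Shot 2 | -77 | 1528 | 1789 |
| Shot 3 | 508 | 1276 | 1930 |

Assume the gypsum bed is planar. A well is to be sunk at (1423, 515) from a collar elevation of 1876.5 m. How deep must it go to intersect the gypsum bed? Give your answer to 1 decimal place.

Let the plane be z = a·E + b·N + c.
Shot 2−Shot 1: −516a + 632b = 401;  Shot 3−Shot 1: 69a + 380b = 542.
Solving gives a = 0.793381, b = 1.282254.
Then c = 1388 − a·439 − b·896 = −109.19.
At (1423, 515): z_contact = 1128.98 + 660.36 − 109.19 = 1680.15 m.
Depth below ground = 1876.5 − 1680.15 = 196.4 m.

196.4 m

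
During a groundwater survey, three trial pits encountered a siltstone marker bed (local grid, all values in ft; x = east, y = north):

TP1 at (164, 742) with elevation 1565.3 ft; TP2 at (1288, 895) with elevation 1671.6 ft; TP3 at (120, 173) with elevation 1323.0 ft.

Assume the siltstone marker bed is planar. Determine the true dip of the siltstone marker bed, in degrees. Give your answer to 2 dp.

23.01°

Let the plane be z = a·x + b·y + c.
TP2−TP1: 1124a + 153b = 106.3;  TP3−TP1: −44a − 569b = −242.3.
Solving gives a = 0.03700, b = 0.42297.
Gradient magnitude |∇z| = √(a² + b²) = √(0.00137 + 0.17891) = 0.42459.
True dip = arctan(0.42459) = 23.01°, dipping toward S (azimuth ≈ 185°).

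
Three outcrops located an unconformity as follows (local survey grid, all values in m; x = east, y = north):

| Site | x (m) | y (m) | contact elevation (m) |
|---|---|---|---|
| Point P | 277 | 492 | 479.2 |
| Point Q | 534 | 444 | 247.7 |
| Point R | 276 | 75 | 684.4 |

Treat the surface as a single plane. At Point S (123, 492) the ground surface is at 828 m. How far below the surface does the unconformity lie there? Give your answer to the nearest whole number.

196 m

Let the plane be z = a·x + b·y + c.
Point Q−Point P: 257a − 48b = −231.5;  Point R−Point P: −1a − 417b = 205.2.
Solving gives a = −0.99224, b = −0.48971.
Then c = 479.2 − a·277 − b·492 = 994.99.
At (123, 492): z_contact = −122.0 − 240.9 + 994.99 = 632.0 m.
Depth below ground = 828 − 632.0 = 196 m.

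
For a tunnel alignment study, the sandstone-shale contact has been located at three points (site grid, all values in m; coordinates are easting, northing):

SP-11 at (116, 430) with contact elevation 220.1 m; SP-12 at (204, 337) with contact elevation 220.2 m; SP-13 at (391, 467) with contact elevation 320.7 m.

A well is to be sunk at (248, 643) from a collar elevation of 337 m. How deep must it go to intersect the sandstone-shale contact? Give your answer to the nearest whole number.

Two edge vectors: SP-11→SP-12 = (88, -93, 0.1), SP-11→SP-13 = (275, 37, 100.6).
Normal n = (SP-11→SP-12) × (SP-11→SP-13) = (-9359.5, -8825.3, 28831).
So ∂z/∂easting = −n_x/n_z = 0.32463 and ∂z/∂northing = −n_y/n_z = 0.30610.
Intercept c from SP-11: 220.1 − 37.66 − 131.62 = 50.82.
At (248, 643): z_contact = 80.5 + 196.8 + 50.82 = 328.2 m.
Depth below ground = 337 − 328.2 = 9 m.

9 m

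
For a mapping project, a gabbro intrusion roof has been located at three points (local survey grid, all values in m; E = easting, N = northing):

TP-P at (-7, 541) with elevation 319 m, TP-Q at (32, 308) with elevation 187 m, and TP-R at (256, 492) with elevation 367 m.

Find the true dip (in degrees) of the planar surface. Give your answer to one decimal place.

Two edge vectors: TP-P→TP-Q = (39, -233, -132), TP-P→TP-R = (263, -49, 48).
Normal n = (TP-P→TP-Q) × (TP-P→TP-R) = (-17652, -36588, 59368).
So ∂z/∂E = −n_x/n_z = 0.29733 and ∂z/∂N = −n_y/n_z = 0.61629.
Gradient magnitude |∇z| = √(a² + b²) = √(0.08841 + 0.37982) = 0.68427.
True dip = arctan(0.68427) = 34.4°, dipping toward SSW (azimuth ≈ 206°).

34.4°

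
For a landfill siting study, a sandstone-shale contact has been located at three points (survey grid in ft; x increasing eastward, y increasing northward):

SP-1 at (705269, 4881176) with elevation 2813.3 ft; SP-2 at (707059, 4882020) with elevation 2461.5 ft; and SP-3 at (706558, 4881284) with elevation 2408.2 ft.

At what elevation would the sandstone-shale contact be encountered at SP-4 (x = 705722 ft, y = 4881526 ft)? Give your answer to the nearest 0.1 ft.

Two edge vectors: SP-1→SP-2 = (1790, 844, -351.8), SP-1→SP-3 = (1289, 108, -405.1).
Normal n = (SP-1→SP-2) × (SP-1→SP-3) = (-303910, 271658.8, -894596).
So ∂z/∂x = −n_x/n_z = −0.339717593 and ∂z/∂y = −n_y/n_z = 0.303666459.
Intercept c from SP-1: 2813.3 + 239592.29 − 1482249.43 = −1239843.85.
At (705722, 4881526): z = −239746.2 + 1482355.7 − 1239843.85 = 2765.7 ft.

2765.7 ft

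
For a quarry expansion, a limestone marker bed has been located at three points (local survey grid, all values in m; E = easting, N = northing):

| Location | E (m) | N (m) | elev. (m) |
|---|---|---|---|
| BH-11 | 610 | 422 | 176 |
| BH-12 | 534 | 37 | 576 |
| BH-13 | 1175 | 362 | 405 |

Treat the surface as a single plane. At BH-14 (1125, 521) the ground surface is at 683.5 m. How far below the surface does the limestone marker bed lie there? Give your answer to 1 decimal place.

467.2 m

Two edge vectors: BH-11→BH-12 = (-76, -385, 400), BH-11→BH-13 = (565, -60, 229).
Normal n = (BH-11→BH-12) × (BH-11→BH-13) = (-64165, 243404, 222085).
So ∂z/∂E = −n_x/n_z = 0.288921 and ∂z/∂N = −n_y/n_z = −1.095995.
Intercept c from BH-11: 176 − 176.24 + 462.51 = 462.27.
At (1125, 521): z_contact = 325.04 − 571.01 + 462.27 = 216.29 m.
Depth below ground = 683.5 − 216.29 = 467.2 m.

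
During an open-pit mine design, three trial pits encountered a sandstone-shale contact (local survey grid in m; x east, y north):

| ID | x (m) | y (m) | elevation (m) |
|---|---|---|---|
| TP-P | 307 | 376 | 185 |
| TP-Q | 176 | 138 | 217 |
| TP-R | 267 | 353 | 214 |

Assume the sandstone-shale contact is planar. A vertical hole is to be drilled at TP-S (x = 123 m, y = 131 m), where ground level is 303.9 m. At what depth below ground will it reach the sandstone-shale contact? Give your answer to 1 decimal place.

Let the plane be z = a·x + b·y + c.
TP-Q−TP-P: −131a − 238b = 32;  TP-R−TP-P: −40a − 23b = 29.
Solving gives a = −0.94759, b = 0.38712.
Then c = 185 − a·307 − b·376 = 330.35.
At (123, 131): z_contact = −116.55 + 50.71 + 330.35 = 264.51 m.
Depth below ground = 303.9 − 264.51 = 39.4 m.

39.4 m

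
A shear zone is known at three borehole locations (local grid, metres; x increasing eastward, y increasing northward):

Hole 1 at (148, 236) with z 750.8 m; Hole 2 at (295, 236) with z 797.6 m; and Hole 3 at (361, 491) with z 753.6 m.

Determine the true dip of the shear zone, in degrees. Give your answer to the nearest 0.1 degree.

Let the plane be z = a·x + b·y + c.
Hole 2−Hole 1: 147a + 0b = 46.8;  Hole 3−Hole 1: 213a + 255b = 2.8.
Solving gives a = 0.31837, b = −0.25495.
Gradient magnitude |∇z| = √(a² + b²) = √(0.10136 + 0.06500) = 0.40787.
True dip = arctan(0.40787) = 22.2°, dipping toward NW (azimuth ≈ 309°).

22.2°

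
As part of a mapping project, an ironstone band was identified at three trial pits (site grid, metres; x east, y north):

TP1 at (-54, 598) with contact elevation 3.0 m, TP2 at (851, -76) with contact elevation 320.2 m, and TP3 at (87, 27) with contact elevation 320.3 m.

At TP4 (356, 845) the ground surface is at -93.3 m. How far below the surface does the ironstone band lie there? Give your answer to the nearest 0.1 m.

77.5 m

Two edge vectors: TP1→TP2 = (905, -674, 317.2), TP1→TP3 = (141, -571, 317.3).
Normal n = (TP1→TP2) × (TP1→TP3) = (-32739, -242431.3, -421721).
So ∂z/∂x = −n_x/n_z = −0.07763 and ∂z/∂y = −n_y/n_z = −0.57486.
Intercept c from TP1: 3 − 4.19 + 343.77 = 342.58.
At (356, 845): z_contact = −27.64 − 485.76 + 342.58 = -170.82 m.
Depth below ground = -93.3 − (-170.82) = 77.5 m.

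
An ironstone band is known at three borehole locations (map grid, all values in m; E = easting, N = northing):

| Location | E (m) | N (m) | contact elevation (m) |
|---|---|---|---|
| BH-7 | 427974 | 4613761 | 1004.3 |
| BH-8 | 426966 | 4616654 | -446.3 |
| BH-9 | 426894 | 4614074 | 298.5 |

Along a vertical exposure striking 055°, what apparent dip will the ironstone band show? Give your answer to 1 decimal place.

16.1°

Two edge vectors: BH-7→BH-8 = (-1008, 2893, -1450.6), BH-7→BH-9 = (-1080, 313, -705.8).
Normal n = (BH-7→BH-8) × (BH-7→BH-9) = (-1587841.6, 855201.6, 2808936).
So ∂z/∂E = −n_x/n_z = 0.56528 and ∂z/∂N = −n_y/n_z = −0.30446.
Unit vector along 055° is (sin 55°, cos 55°) = (0.8192, 0.5736).
Slope in that direction = a·(0.8192) + b·(0.5736) = 0.28842.
Apparent dip = arctan|0.28842| = 16.1° (true dip is 32.7°, so apparent ≤ true as expected).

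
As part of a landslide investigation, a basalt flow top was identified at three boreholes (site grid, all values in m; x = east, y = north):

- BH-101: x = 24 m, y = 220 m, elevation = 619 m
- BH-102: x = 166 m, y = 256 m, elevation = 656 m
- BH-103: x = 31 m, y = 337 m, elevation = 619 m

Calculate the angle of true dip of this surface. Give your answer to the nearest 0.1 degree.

Two edge vectors: BH-101→BH-102 = (142, 36, 37), BH-101→BH-103 = (7, 117, 0).
Normal n = (BH-101→BH-102) × (BH-101→BH-103) = (-4329, 259, 16362).
So ∂z/∂x = −n_x/n_z = 0.26458 and ∂z/∂y = −n_y/n_z = −0.01583.
Gradient magnitude |∇z| = √(a² + b²) = √(0.07000 + 0.00025) = 0.26505.
True dip = arctan(0.26505) = 14.8°, dipping toward W (azimuth ≈ 273°).

14.8°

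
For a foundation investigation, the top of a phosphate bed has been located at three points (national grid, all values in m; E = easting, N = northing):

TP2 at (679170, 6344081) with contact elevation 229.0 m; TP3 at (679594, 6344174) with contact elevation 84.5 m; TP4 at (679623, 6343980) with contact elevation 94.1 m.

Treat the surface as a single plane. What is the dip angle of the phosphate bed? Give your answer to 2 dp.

Let the plane be z = a·E + b·N + c.
TP3−TP2: 424a + 93b = −144.5;  TP4−TP2: 453a − 101b = −134.9.
Solving gives a = −0.31947, b = −0.09724.
Gradient magnitude |∇z| = √(a² + b²) = √(0.10206 + 0.00946) = 0.33394.
True dip = arctan(0.33394) = 18.47°, dipping toward ENE (azimuth ≈ 073°).

18.47°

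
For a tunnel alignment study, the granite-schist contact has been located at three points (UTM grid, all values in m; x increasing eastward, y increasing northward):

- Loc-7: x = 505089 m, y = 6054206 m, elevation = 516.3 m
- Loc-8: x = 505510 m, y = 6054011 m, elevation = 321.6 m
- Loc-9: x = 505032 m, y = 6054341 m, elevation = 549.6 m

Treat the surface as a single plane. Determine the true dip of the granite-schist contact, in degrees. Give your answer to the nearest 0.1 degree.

23.6°

Let the plane be z = a·x + b·y + c.
Loc-8−Loc-7: 421a − 195b = −194.7;  Loc-9−Loc-7: −57a + 135b = 33.3.
Solving gives a = −0.43287, b = 0.06390.
Gradient magnitude |∇z| = √(a² + b²) = √(0.18738 + 0.00408) = 0.43756.
True dip = arctan(0.43756) = 23.6°, dipping toward E (azimuth ≈ 098°).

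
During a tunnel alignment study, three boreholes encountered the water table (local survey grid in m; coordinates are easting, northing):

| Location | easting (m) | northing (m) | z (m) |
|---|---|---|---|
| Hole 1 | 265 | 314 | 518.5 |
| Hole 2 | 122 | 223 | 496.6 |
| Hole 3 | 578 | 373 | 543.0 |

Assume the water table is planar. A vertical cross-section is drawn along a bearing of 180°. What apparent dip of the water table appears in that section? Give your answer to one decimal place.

Let the plane be z = a·easting + b·northing + c.
Hole 2−Hole 1: −143a − 91b = −21.9;  Hole 3−Hole 1: 313a + 59b = 24.5.
Solving gives a = 0.04676, b = 0.16718.
Unit vector along 180° is (sin 180°, cos 180°) = (0.0000, -1.0000).
Slope in that direction = a·(0.0000) + b·(-1.0000) = −0.16718.
Apparent dip = arctan|0.16718| = 9.5° (true dip is 9.8°, so apparent ≤ true as expected).

9.5°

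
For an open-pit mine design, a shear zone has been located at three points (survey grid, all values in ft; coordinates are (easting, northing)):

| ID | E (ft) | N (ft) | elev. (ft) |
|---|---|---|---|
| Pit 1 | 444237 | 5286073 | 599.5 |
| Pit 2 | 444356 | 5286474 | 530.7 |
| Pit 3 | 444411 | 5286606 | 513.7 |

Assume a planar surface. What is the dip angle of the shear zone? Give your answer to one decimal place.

24.3°

Let the plane be z = a·E + b·N + c.
Pit 2−Pit 1: 119a + 401b = −68.8;  Pit 3−Pit 1: 174a + 533b = −85.8.
Solving gives a = 0.35680, b = −0.27745.
Gradient magnitude |∇z| = √(a² + b²) = √(0.12731 + 0.07698) = 0.45198.
True dip = arctan(0.45198) = 24.3°, dipping toward NW (azimuth ≈ 308°).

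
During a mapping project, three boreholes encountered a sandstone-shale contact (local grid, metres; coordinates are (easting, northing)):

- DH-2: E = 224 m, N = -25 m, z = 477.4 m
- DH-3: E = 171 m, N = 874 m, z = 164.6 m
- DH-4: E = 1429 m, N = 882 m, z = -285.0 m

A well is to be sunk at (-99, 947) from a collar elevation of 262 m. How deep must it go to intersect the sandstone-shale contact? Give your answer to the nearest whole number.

28 m

Two edge vectors: DH-2→DH-3 = (-53, 899, -312.8), DH-2→DH-4 = (1205, 907, -762.4).
Normal n = (DH-2→DH-3) × (DH-2→DH-4) = (-401688, -417331.2, -1131366).
So ∂z/∂E = −n_x/n_z = −0.35505 and ∂z/∂N = −n_y/n_z = −0.36887.
Intercept c from DH-2: 477.4 + 79.53 − 9.22 = 547.71.
At (-99, 947): z_contact = 35.1 − 349.3 + 547.71 = 233.5 m.
Depth below ground = 262 − 233.5 = 28 m.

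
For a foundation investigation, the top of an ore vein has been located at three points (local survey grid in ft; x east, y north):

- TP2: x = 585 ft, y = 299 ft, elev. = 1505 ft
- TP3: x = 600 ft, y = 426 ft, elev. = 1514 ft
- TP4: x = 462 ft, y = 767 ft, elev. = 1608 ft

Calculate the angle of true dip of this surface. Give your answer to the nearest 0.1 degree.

Let the plane be z = a·x + b·y + c.
TP3−TP2: 15a + 127b = 9;  TP4−TP2: −123a + 468b = 103.
Solving gives a = −0.39172, b = 0.11713.
Gradient magnitude |∇z| = √(a² + b²) = √(0.15345 + 0.01372) = 0.40886.
True dip = arctan(0.40886) = 22.2°, dipping toward ESE (azimuth ≈ 107°).

22.2°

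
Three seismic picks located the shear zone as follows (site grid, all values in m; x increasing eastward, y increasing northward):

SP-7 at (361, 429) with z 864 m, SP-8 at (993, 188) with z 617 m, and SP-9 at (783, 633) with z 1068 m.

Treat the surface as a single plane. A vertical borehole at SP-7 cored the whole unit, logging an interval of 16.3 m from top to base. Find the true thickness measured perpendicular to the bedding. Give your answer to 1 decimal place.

11.5 m

Two edge vectors: SP-7→SP-8 = (632, -241, -247), SP-7→SP-9 = (422, 204, 204).
Normal n = (SP-7→SP-8) × (SP-7→SP-9) = (1224, -233162, 230630).
So ∂z/∂x = −n_x/n_z = −0.00531 and ∂z/∂y = −n_y/n_z = 1.01098.
|∇z| = √(a²+b²) = 1.01099, so dip δ = arctan(1.01099) = 45.31°.
True thickness = vertical thickness × cos δ = 16.3 × cos 45.31° = 11.5 m.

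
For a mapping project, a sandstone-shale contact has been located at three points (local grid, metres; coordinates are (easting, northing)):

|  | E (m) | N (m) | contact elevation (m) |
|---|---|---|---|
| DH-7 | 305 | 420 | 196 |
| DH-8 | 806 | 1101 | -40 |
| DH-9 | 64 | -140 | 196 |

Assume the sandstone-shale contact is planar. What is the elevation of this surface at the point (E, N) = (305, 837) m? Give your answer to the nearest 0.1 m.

399.7 m

Two edge vectors: DH-7→DH-8 = (501, 681, -236), DH-7→DH-9 = (-241, -560, 0).
Normal n = (DH-7→DH-8) × (DH-7→DH-9) = (-132160, 56876, -116439).
So ∂z/∂E = −n_x/n_z = −1.135015 and ∂z/∂N = −n_y/n_z = 0.488462.
Intercept c from DH-7: 196 + 346.18 − 205.15 = 337.03.
At (305, 837): z = −346.2 + 408.8 + 337.03 = 399.7 m.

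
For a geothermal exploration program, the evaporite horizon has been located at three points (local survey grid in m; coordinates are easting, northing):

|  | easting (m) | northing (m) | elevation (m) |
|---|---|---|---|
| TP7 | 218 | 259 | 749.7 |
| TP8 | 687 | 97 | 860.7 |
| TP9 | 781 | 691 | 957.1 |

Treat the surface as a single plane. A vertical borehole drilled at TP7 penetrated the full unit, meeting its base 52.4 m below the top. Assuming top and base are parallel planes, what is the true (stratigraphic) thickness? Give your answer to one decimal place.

Let the plane be z = a·easting + b·northing + c.
TP8−TP7: 469a − 162b = 111;  TP9−TP7: 563a + 432b = 207.4.
Solving gives a = 0.27756, b = 0.11837.
|∇z| = √(a²+b²) = 0.30174, so dip δ = arctan(0.30174) = 16.79°.
True thickness = vertical thickness × cos δ = 52.4 × cos 16.79° = 50.2 m.

50.2 m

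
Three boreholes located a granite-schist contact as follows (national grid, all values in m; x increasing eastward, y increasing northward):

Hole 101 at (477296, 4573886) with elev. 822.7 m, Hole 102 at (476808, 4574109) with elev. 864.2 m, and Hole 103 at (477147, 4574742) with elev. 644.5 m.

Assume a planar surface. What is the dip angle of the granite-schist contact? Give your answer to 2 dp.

Two edge vectors: Hole 101→Hole 102 = (-488, 223, 41.5), Hole 101→Hole 103 = (-149, 856, -178.2).
Normal n = (Hole 101→Hole 102) × (Hole 101→Hole 103) = (-75262.6, -93145.1, -384501).
So ∂z/∂x = −n_x/n_z = −0.19574 and ∂z/∂y = −n_y/n_z = −0.24225.
Gradient magnitude |∇z| = √(a² + b²) = √(0.03831 + 0.05868) = 0.31145.
True dip = arctan(0.31145) = 17.30°, dipping toward NE (azimuth ≈ 039°).

17.30°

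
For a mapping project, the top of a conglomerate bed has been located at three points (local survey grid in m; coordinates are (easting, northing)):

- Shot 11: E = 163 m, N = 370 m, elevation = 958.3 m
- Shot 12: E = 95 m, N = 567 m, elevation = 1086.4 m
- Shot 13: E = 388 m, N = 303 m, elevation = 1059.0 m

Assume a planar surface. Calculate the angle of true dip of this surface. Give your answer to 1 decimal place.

48.9°

Let the plane be z = a·E + b·N + c.
Shot 12−Shot 11: −68a + 197b = 128.1;  Shot 13−Shot 11: 225a − 67b = 100.7.
Solving gives a = 0.71464, b = 0.89693.
Gradient magnitude |∇z| = √(a² + b²) = √(0.51071 + 0.80449) = 1.14682.
True dip = arctan(1.14682) = 48.9°, dipping toward SW (azimuth ≈ 219°).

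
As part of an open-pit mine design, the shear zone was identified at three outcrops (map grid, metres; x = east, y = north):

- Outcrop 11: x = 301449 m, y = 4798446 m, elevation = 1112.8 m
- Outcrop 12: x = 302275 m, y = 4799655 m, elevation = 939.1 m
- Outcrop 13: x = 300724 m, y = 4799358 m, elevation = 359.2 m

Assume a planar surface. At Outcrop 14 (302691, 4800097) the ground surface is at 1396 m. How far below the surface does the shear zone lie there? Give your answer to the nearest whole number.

468 m

Let the plane be z = a·x + b·y + c.
Outcrop 12−Outcrop 11: 826a + 1209b = −173.7;  Outcrop 13−Outcrop 11: −725a + 912b = −753.6.
Solving gives a = 0.46181796, b = −0.45919077.
Then c = 1112.8 − a·301449 − b·4798446 = 2065300.33.
At (302691, 4800097): z_contact = 139788.1 − 2204160.2 + 2065300.33 = 928.3 m.
Depth below ground = 1396 − 928.3 = 468 m.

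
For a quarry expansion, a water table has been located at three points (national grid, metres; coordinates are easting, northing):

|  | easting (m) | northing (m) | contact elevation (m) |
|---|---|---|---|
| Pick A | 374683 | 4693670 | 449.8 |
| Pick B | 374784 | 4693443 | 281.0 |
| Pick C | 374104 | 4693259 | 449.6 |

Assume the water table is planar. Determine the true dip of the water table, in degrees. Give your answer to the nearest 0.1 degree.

Two edge vectors: Pick A→Pick B = (101, -227, -168.8), Pick A→Pick C = (-579, -411, -0.2).
Normal n = (Pick A→Pick B) × (Pick A→Pick C) = (-69331.4, 97755.4, -172944).
So ∂z/∂easting = −n_x/n_z = −0.40089 and ∂z/∂northing = −n_y/n_z = 0.56524.
Gradient magnitude |∇z| = √(a² + b²) = √(0.16071 + 0.31950) = 0.69297.
True dip = arctan(0.69297) = 34.7°, dipping toward SE (azimuth ≈ 145°).

34.7°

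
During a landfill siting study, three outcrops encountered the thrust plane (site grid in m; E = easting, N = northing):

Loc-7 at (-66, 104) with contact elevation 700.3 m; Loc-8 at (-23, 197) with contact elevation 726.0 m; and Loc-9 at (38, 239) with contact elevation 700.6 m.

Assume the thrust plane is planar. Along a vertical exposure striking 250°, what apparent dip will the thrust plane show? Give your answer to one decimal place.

Let the plane be z = a·E + b·N + c.
Loc-8−Loc-7: 43a + 93b = 25.7;  Loc-9−Loc-7: 104a + 135b = 0.3.
Solving gives a = −0.88999, b = 0.68785.
Unit vector along 250° is (sin 250°, cos 250°) = (-0.9397, -0.3420).
Slope in that direction = a·(-0.9397) + b·(-0.3420) = 0.60106.
Apparent dip = arctan|0.60106| = 31.0° (true dip is 48.4°, so apparent ≤ true as expected).

31.0°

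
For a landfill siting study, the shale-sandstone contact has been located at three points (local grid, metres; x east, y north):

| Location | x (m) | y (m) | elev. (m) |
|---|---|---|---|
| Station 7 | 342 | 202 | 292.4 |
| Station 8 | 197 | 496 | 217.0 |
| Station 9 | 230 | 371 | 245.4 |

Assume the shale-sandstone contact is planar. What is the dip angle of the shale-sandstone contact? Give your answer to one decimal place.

Two edge vectors: Station 7→Station 8 = (-145, 294, -75.4), Station 7→Station 9 = (-112, 169, -47).
Normal n = (Station 7→Station 8) × (Station 7→Station 9) = (-1075.4, 1629.8, 8423).
So ∂z/∂x = −n_x/n_z = 0.12767 and ∂z/∂y = −n_y/n_z = −0.19349.
Gradient magnitude |∇z| = √(a² + b²) = √(0.01630 + 0.03744) = 0.23182.
True dip = arctan(0.23182) = 13.1°, dipping toward NNW (azimuth ≈ 327°).

13.1°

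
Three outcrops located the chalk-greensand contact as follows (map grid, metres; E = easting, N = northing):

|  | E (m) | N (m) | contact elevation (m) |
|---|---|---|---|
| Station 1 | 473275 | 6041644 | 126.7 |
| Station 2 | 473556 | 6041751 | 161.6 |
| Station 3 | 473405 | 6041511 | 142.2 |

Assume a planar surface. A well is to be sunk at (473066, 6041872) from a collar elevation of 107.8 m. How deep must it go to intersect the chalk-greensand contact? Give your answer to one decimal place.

6.0 m

Two edge vectors: Station 1→Station 2 = (281, 107, 34.9), Station 1→Station 3 = (130, -133, 15.5).
Normal n = (Station 1→Station 2) × (Station 1→Station 3) = (6300.2, 181.5, -51283).
So ∂z/∂E = −n_x/n_z = 0.122851627 and ∂z/∂N = −n_y/n_z = 0.003539185.
Intercept c from Station 1: 126.7 − 58142.60 − 21382.49 = −79398.40.
At (473066, 6041872): z_contact = 58116.93 + 21383.30 − 79398.40 = 101.83 m.
Depth below ground = 107.8 − 101.83 = 6.0 m.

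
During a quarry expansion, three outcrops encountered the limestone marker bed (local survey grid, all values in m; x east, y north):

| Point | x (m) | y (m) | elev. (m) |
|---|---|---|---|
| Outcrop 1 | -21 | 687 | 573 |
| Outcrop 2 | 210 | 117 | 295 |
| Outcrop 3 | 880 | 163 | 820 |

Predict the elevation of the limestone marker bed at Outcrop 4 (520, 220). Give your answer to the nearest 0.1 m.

Two edge vectors: Outcrop 1→Outcrop 2 = (231, -570, -278), Outcrop 1→Outcrop 3 = (901, -524, 247).
Normal n = (Outcrop 1→Outcrop 2) × (Outcrop 1→Outcrop 3) = (-286462, -307535, 392526).
So ∂z/∂x = −n_x/n_z = 0.72979 and ∂z/∂y = −n_y/n_z = 0.78348.
Intercept c from Outcrop 1: 573 + 15.33 − 538.25 = 50.08.
At (520, 220): z = 379.5 + 172.4 + 50.08 = 601.9 m.

601.9 m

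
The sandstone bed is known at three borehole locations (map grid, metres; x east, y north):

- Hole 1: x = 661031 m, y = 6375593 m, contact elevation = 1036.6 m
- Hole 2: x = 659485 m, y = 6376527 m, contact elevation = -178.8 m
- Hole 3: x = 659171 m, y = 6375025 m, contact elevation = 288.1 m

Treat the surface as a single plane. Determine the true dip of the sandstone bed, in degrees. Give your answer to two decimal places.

Two edge vectors: Hole 1→Hole 2 = (-1546, 934, -1215.4), Hole 1→Hole 3 = (-1860, -568, -748.5).
Normal n = (Hole 1→Hole 2) × (Hole 1→Hole 3) = (-1389446.2, 1103463, 2615368).
So ∂z/∂x = −n_x/n_z = 0.53126 and ∂z/∂y = −n_y/n_z = −0.42192.
Gradient magnitude |∇z| = √(a² + b²) = √(0.28224 + 0.17801) = 0.67842.
True dip = arctan(0.67842) = 34.15°, dipping toward NW (azimuth ≈ 308°).

34.15°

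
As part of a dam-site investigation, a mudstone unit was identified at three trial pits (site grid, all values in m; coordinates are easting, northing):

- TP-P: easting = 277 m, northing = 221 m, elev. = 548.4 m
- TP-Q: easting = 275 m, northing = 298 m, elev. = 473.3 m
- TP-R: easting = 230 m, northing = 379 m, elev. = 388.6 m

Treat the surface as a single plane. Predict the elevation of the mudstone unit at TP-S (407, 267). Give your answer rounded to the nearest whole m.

Two edge vectors: TP-P→TP-Q = (-2, 77, -75.1), TP-P→TP-R = (-47, 158, -159.8).
Normal n = (TP-P→TP-Q) × (TP-P→TP-R) = (-438.8, 3210.1, 3303).
So ∂z/∂easting = −n_x/n_z = 0.13285 and ∂z/∂northing = −n_y/n_z = −0.97187.
Intercept c from TP-P: 548.4 − 36.80 + 214.78 = 726.39.
At (407, 267): z = 54.1 − 259.5 + 726.39 = 521.0 m.

521 m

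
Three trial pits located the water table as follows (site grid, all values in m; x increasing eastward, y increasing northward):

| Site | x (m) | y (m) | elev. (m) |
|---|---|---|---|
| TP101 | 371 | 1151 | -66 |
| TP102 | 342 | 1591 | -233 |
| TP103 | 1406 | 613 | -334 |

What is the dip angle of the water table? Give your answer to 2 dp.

Let the plane be z = a·x + b·y + c.
TP102−TP101: −29a + 440b = −167;  TP103−TP101: 1035a − 538b = −268.
Solving gives a = −0.47241, b = −0.41068.
Gradient magnitude |∇z| = √(a² + b²) = √(0.22317 + 0.16866) = 0.62597.
True dip = arctan(0.62597) = 32.05°, dipping toward NE (azimuth ≈ 049°).

32.05°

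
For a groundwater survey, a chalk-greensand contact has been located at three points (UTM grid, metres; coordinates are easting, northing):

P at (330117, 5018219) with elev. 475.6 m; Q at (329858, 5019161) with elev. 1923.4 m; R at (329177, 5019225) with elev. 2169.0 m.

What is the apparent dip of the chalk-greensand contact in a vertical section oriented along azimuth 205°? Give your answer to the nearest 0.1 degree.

51.2°

Let the plane be z = a·easting + b·northing + c.
Q−P: −259a + 942b = 1447.8;  R−P: −940a + 1006b = 1693.4.
Solving gives a = −0.22194, b = 1.47592.
Unit vector along 205° is (sin 205°, cos 205°) = (-0.4226, -0.9063).
Slope in that direction = a·(-0.4226) + b·(-0.9063) = −1.24384.
Apparent dip = arctan|1.24384| = 51.2° (true dip is 56.2°, so apparent ≤ true as expected).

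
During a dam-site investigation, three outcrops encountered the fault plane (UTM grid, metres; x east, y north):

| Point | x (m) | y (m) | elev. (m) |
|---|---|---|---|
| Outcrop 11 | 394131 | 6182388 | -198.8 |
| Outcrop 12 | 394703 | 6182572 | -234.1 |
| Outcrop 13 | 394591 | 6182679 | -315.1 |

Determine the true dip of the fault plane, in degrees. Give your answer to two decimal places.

32.19°

Two edge vectors: Outcrop 11→Outcrop 12 = (572, 184, -35.3), Outcrop 11→Outcrop 13 = (460, 291, -116.3).
Normal n = (Outcrop 11→Outcrop 12) × (Outcrop 11→Outcrop 13) = (-11126.9, 50285.6, 81812).
So ∂z/∂x = −n_x/n_z = 0.13601 and ∂z/∂y = −n_y/n_z = −0.61465.
Gradient magnitude |∇z| = √(a² + b²) = √(0.01850 + 0.37779) = 0.62952.
True dip = arctan(0.62952) = 32.19°, dipping toward NNW (azimuth ≈ 348°).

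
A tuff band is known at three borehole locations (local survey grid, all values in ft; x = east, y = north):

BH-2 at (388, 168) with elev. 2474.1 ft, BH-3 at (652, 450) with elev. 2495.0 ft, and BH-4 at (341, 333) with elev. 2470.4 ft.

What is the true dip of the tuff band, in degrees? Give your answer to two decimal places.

Two edge vectors: BH-2→BH-3 = (264, 282, 20.9), BH-2→BH-4 = (-47, 165, -3.7).
Normal n = (BH-2→BH-3) × (BH-2→BH-4) = (-4491.9, -5.5, 56814).
So ∂z/∂x = −n_x/n_z = 0.07906 and ∂z/∂y = −n_y/n_z = 0.00010.
Gradient magnitude |∇z| = √(a² + b²) = √(0.00625 + 0.00000) = 0.07906.
True dip = arctan(0.07906) = 4.52°, dipping toward W (azimuth ≈ 270°).

4.52°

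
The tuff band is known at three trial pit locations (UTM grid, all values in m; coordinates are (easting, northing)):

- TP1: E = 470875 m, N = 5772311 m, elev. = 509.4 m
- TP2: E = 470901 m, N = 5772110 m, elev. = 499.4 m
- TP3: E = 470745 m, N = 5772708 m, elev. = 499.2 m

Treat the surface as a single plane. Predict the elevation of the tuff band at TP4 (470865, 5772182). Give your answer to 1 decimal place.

492.8 m

Let the plane be z = a·E + b·N + c.
TP2−TP1: 26a − 201b = −10;  TP3−TP1: −130a + 397b = −10.2.
Solving gives a = 0.380832490, b = 0.099013158.
Then c = 509.4 − a·470875 − b·5772311 = −750349.84.
At (470865, 5772182): z = 179320.7 + 571522.0 − 750349.84 = 492.8 m.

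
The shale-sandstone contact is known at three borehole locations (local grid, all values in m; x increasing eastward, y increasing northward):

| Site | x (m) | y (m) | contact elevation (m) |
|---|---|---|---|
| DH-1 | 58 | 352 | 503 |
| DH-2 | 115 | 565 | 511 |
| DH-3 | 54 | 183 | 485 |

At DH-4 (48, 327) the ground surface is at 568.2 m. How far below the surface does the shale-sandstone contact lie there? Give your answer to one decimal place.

Let the plane be z = a·x + b·y + c.
DH-2−DH-1: 57a + 213b = 8;  DH-3−DH-1: −4a − 169b = −18.
Solving gives a = −0.28266, b = 0.11320.
Then c = 503 − a·58 − b·352 = 479.55.
At (48, 327): z_contact = −13.57 + 37.02 + 479.55 = 503.00 m.
Depth below ground = 568.2 − 503.00 = 65.2 m.

65.2 m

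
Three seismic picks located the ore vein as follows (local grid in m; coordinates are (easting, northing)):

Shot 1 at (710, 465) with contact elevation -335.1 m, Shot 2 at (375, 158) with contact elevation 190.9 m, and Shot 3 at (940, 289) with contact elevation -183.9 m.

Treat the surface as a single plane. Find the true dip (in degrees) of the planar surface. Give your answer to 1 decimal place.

53.9°

Two edge vectors: Shot 1→Shot 2 = (-335, -307, 526), Shot 1→Shot 3 = (230, -176, 151.2).
Normal n = (Shot 1→Shot 2) × (Shot 1→Shot 3) = (46157.6, 171632, 129570).
So ∂z/∂E = −n_x/n_z = −0.35624 and ∂z/∂N = −n_y/n_z = −1.32463.
Gradient magnitude |∇z| = √(a² + b²) = √(0.12690 + 1.75464) = 1.37169.
True dip = arctan(1.37169) = 53.9°, dipping toward NNE (azimuth ≈ 015°).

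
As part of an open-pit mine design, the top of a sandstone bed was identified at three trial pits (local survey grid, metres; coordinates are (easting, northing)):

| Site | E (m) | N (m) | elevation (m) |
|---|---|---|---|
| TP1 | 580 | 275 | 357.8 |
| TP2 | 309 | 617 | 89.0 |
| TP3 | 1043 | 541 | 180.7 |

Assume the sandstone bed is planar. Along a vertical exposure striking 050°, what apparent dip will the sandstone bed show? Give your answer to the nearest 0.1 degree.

24.0°

Let the plane be z = a·E + b·N + c.
TP2−TP1: −271a + 342b = −268.8;  TP3−TP1: 463a + 266b = −177.1.
Solving gives a = 0.04744, b = −0.74837.
Unit vector along 050° is (sin 50°, cos 50°) = (0.7660, 0.6428).
Slope in that direction = a·(0.7660) + b·(0.6428) = −0.44470.
Apparent dip = arctan|0.44470| = 24.0° (true dip is 36.9°, so apparent ≤ true as expected).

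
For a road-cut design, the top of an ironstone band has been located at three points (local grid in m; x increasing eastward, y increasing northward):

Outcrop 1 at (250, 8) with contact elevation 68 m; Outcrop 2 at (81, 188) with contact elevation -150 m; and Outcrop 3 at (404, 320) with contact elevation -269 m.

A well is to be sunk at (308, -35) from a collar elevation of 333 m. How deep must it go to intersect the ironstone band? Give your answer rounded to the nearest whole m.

211 m

Two edge vectors: Outcrop 1→Outcrop 2 = (-169, 180, -218), Outcrop 1→Outcrop 3 = (154, 312, -337).
Normal n = (Outcrop 1→Outcrop 2) × (Outcrop 1→Outcrop 3) = (7356, -90525, -80448).
So ∂z/∂x = −n_x/n_z = 0.09144 and ∂z/∂y = −n_y/n_z = −1.12526.
Intercept c from Outcrop 1: 68 − 22.86 + 9.00 = 54.14.
At (308, -35): z_contact = 28.2 + 39.4 + 54.14 = 121.7 m.
Depth below ground = 333 − 121.7 = 211 m.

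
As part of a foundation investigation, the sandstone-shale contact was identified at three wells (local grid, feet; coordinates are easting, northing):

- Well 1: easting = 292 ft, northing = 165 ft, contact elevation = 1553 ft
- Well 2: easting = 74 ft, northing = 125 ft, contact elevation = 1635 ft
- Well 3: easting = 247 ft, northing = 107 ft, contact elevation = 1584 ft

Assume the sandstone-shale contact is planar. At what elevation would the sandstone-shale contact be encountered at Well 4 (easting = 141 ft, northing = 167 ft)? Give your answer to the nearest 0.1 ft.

1601.4 ft

Two edge vectors: Well 1→Well 2 = (-218, -40, 82), Well 1→Well 3 = (-45, -58, 31).
Normal n = (Well 1→Well 2) × (Well 1→Well 3) = (3516, 3068, 10844).
So ∂z/∂easting = −n_x/n_z = −0.32423 and ∂z/∂northing = −n_y/n_z = −0.28292.
Intercept c from Well 1: 1553 + 94.68 + 46.68 = 1694.36.
At (141, 167): z = −45.7 − 47.2 + 1694.36 = 1601.4 ft.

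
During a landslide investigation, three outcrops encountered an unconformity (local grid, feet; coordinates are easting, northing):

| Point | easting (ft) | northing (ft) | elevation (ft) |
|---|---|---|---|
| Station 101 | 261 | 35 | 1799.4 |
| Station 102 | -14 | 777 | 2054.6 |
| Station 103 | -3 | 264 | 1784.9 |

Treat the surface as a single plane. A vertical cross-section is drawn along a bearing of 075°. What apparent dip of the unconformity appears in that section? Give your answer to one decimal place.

32.7°

Let the plane be z = a·easting + b·northing + c.
Station 102−Station 101: −275a + 742b = 255.2;  Station 103−Station 101: −264a + 229b = −14.5.
Solving gives a = 0.52064, b = 0.53689.
Unit vector along 075° is (sin 75°, cos 75°) = (0.9659, 0.2588).
Slope in that direction = a·(0.9659) + b·(0.2588) = 0.64186.
Apparent dip = arctan|0.64186| = 32.7° (true dip is 36.8°, so apparent ≤ true as expected).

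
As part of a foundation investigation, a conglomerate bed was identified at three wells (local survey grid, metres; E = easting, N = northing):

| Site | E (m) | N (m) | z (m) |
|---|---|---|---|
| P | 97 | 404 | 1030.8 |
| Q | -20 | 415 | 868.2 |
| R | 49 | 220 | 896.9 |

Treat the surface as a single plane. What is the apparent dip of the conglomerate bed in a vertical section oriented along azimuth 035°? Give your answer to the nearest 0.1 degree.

47.9°

Two edge vectors: P→Q = (-117, 11, -162.6), P→R = (-48, -184, -133.9).
Normal n = (P→Q) × (P→R) = (-31391.3, -7861.5, 22056).
So ∂z/∂E = −n_x/n_z = 1.42325 and ∂z/∂N = −n_y/n_z = 0.35643.
Unit vector along 035° is (sin 35°, cos 35°) = (0.5736, 0.8192).
Slope in that direction = a·(0.5736) + b·(0.8192) = 1.10832.
Apparent dip = arctan|1.10832| = 47.9° (true dip is 55.7°, so apparent ≤ true as expected).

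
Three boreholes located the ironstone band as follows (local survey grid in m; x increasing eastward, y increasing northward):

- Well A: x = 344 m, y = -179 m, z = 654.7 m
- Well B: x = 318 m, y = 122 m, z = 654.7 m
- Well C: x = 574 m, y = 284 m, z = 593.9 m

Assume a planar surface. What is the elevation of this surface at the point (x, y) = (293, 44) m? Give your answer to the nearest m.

Let the plane be z = a·x + b·y + c.
Well B−Well A: −26a + 301b = 0;  Well C−Well A: 230a + 463b = −60.8.
Solving gives a = −0.22519, b = −0.01945.
Then c = 654.7 − a·344 − b·-179 = 728.68.
At (293, 44): z = −66.0 − 0.9 + 728.68 = 661.8 m.

662 m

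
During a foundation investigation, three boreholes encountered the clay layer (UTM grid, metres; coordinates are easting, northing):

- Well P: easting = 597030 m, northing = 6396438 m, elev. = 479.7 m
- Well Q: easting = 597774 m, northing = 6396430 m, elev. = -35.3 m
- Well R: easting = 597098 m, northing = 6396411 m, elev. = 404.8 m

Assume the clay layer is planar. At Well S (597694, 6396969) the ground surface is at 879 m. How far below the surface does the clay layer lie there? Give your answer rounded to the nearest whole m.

289 m

Let the plane be z = a·easting + b·northing + c.
Well Q−Well P: 744a − 8b = −515;  Well R−Well P: 68a − 27b = −74.9.
Solving gives a = −0.68081253, b = 1.05943512.
Then c = 479.7 − a·597030 − b·6396438 = −6369665.86.
At (597694, 6396969): z_contact = −406917.6 + 6777173.6 − 6369665.86 = 590.2 m.
Depth below ground = 879 − 590.2 = 289 m.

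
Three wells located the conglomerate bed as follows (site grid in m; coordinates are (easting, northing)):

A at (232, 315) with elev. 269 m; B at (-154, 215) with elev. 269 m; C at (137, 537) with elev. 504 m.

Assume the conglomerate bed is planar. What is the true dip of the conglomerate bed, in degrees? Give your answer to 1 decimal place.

44.5°

Let the plane be z = a·E + b·N + c.
B−A: −386a − 100b = 0;  C−A: −95a + 222b = 235.
Solving gives a = −0.24687, b = 0.95292.
Gradient magnitude |∇z| = √(a² + b²) = √(0.06094 + 0.90805) = 0.98437.
True dip = arctan(0.98437) = 44.5°, dipping toward SSE (azimuth ≈ 165°).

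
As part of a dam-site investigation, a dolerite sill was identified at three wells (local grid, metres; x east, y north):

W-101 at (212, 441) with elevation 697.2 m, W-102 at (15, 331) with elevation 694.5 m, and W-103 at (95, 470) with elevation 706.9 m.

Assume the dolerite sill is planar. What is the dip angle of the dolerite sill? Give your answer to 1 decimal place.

Two edge vectors: W-101→W-102 = (-197, -110, -2.7), W-101→W-103 = (-117, 29, 9.7).
Normal n = (W-101→W-102) × (W-101→W-103) = (-988.7, 2226.8, -18583).
So ∂z/∂x = −n_x/n_z = −0.05320 and ∂z/∂y = −n_y/n_z = 0.11983.
Gradient magnitude |∇z| = √(a² + b²) = √(0.00283 + 0.01436) = 0.13111.
True dip = arctan(0.13111) = 7.5°, dipping toward SSE (azimuth ≈ 156°).

7.5°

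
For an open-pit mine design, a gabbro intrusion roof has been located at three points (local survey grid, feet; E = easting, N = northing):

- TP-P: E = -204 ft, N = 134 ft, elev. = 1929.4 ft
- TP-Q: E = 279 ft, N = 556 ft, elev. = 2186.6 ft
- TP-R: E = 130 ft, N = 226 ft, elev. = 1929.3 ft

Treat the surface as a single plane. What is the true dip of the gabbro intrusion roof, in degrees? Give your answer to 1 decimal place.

42.7°

Two edge vectors: TP-P→TP-Q = (483, 422, 257.2), TP-P→TP-R = (334, 92, -0.1).
Normal n = (TP-P→TP-Q) × (TP-P→TP-R) = (-23704.6, 85953.1, -96512).
So ∂z/∂E = −n_x/n_z = −0.24561 and ∂z/∂N = −n_y/n_z = 0.89059.
Gradient magnitude |∇z| = √(a² + b²) = √(0.06033 + 0.79316) = 0.92384.
True dip = arctan(0.92384) = 42.7°, dipping toward SSE (azimuth ≈ 165°).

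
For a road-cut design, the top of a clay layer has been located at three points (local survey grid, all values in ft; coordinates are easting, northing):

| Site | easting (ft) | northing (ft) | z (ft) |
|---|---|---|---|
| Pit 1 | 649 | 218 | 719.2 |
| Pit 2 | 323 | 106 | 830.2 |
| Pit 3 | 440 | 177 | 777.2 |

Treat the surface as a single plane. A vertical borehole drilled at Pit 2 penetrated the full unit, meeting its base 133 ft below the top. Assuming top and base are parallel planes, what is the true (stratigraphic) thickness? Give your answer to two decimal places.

Let the plane be z = a·easting + b·northing + c.
Pit 2−Pit 1: −326a − 112b = 111;  Pit 3−Pit 1: −209a − 41b = 58.
Solving gives a = −0.19369, b = −0.42731.
|∇z| = √(a²+b²) = 0.46915, so dip δ = arctan(0.46915) = 25.13°.
True thickness = vertical thickness × cos δ = 133 × cos 25.13° = 120.41 ft.

120.41 ft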